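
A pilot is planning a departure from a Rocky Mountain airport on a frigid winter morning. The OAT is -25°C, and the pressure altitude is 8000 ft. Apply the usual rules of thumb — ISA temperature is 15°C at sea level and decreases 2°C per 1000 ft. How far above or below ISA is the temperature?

ISA-24°C

ISA temperature at 8000 ft = 15 − 2 × (8000/1000) = -1°C.
Deviation = OAT − ISA = -25 − (-1) = -24°C.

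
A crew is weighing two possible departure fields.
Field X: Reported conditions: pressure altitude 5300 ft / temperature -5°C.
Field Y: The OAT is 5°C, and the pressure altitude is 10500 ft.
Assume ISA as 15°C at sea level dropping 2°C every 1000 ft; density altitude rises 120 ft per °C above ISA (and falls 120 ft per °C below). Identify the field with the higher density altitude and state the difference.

Field Y by 7648 ft

Field X: ISA temp = 4.4°C, deviation -9.4°C, DA = 5300 + 120 × (-9.4) = 4172 ft.
Field Y: ISA temp = -6°C, deviation +11°C, DA = 10500 + 120 × 11 = 11820 ft.
Field Y is higher by 11820 − 4172 = 7648 ft.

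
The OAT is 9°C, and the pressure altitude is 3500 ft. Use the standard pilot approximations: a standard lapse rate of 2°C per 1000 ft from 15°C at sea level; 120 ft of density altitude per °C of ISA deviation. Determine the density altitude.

3620 ft

ISA temperature at 3500 ft = 15 − 2 × (3500/1000) = 8°C.
ISA deviation = 9 − 8 = +1°C.
Density altitude = 3500 + 120 × (1) = 3500 + (+120) = 3620 ft.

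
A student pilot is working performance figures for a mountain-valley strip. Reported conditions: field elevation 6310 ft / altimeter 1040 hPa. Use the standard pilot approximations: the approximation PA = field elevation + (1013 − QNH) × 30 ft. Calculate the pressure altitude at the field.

Pressure correction = (1013 − 1040) × 30 = -810 ft.
Pressure altitude = 6310 + (-810) = 5500 ft.

5500 ft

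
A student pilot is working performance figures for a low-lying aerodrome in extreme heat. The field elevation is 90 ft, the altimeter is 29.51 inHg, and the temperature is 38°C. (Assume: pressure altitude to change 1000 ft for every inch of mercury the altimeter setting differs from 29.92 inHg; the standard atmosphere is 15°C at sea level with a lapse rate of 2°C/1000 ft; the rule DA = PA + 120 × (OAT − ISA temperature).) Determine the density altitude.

Pressure altitude = 90 + (29.92 − 29.51) × 1000 = 90 + (+410) = 500 ft.
ISA temperature at 500 ft = 15 − 2 × (500/1000) = 14°C.
ISA deviation = 38 − 14 = +24°C.
Density altitude = 500 + 120 × (24) = 3380 ft.

3380 ft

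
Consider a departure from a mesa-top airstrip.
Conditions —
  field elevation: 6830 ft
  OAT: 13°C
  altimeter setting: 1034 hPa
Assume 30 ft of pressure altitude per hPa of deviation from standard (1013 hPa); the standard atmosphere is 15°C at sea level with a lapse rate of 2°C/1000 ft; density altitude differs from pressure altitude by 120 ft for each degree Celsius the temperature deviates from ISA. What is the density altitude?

Pressure altitude = 6830 + (1013 − 1034) × 30 = 6830 + (-630) = 6200 ft.
ISA temperature at 6200 ft = 15 − 2 × (6200/1000) = 2.6°C.
ISA deviation = 13 − 2.6 = +10.4°C.
Density altitude = 6200 + 120 × (10.4) = 7448 ft.

7448 ft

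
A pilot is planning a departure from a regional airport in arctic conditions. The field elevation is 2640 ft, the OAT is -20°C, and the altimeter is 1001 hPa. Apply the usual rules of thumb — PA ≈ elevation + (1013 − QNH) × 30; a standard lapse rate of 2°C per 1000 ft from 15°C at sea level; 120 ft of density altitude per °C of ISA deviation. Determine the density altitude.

-480 ft

Pressure altitude = 2640 + (1013 − 1001) × 30 = 2640 + (+360) = 3000 ft.
ISA temperature at 3000 ft = 15 − 2 × (3000/1000) = 9°C.
ISA deviation = -20 − 9 = -29°C.
Density altitude = 3000 + 120 × (-29) = -480 ft.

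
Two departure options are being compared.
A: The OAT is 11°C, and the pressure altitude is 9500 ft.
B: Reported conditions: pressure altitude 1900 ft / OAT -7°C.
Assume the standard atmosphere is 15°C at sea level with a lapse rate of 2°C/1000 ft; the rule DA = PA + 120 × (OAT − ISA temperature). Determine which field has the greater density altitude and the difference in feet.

A: ISA temp = -4°C, deviation +15°C, DA = 9500 + 120 × 15 = 11300 ft.
B: ISA temp = 11.2°C, deviation -18.2°C, DA = 1900 + 120 × (-18.2) = -284 ft.
A is higher by 11300 − (-284) = 11584 ft.

A by 11584 ft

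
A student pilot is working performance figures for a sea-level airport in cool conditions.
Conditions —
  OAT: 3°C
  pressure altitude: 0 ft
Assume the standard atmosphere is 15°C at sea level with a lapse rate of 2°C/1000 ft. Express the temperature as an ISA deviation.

ISA-12°C

ISA temperature at 0 ft = 15 − 2 × (0/1000) = 15°C.
Deviation = OAT − ISA = 3 − 15 = -12°C.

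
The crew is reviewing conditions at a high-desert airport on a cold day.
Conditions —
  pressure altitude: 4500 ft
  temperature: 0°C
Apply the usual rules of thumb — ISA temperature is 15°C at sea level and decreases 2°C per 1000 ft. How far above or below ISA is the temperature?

ISA-6°C

ISA temperature at 4500 ft = 15 − 2 × (4500/1000) = 6°C.
Deviation = OAT − ISA = 0 − 6 = -6°C.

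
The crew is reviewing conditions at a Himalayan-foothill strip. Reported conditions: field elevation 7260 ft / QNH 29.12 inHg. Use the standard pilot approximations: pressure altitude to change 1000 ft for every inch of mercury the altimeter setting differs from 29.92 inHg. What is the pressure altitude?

Pressure correction = (29.92 − 29.12) × 1000 = +800 ft.
Pressure altitude = 7260 + (+800) = 8060 ft.

8060 ft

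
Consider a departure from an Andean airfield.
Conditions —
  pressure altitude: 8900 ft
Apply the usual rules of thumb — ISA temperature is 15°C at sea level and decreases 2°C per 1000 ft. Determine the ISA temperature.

-2.8°C

ISA temperature = 15 − 2 × (8900/1000) = 15 − 17.8 = -2.8°C.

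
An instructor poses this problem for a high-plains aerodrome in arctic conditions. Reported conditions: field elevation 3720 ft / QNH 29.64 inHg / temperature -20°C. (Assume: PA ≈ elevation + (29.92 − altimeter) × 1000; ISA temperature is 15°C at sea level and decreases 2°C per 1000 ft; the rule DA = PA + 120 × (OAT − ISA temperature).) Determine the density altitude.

760 ft

Pressure altitude = 3720 + (29.92 − 29.64) × 1000 = 3720 + (+280) = 4000 ft.
ISA temperature at 4000 ft = 15 − 2 × (4000/1000) = 7°C.
ISA deviation = -20 − 7 = -27°C.
Density altitude = 4000 + 120 × (-27) = 760 ft.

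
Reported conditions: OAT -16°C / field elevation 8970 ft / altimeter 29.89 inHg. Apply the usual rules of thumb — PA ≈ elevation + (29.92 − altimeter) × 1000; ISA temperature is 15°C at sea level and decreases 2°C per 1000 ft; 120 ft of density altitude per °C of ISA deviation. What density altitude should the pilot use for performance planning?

7440 ft

Pressure altitude = 8970 + (29.92 − 29.89) × 1000 = 8970 + (+30) = 9000 ft.
ISA temperature at 9000 ft = 15 − 2 × (9000/1000) = -3°C.
ISA deviation = -16 − (-3) = -13°C.
Density altitude = 9000 + 120 × (-13) = 7440 ft.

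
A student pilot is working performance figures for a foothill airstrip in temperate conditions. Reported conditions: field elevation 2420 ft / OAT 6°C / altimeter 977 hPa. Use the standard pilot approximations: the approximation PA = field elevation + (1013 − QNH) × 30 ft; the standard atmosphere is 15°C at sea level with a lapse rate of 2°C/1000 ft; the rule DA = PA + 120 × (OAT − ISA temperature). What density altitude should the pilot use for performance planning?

3260 ft

Pressure altitude = 2420 + (1013 − 977) × 30 = 2420 + (+1080) = 3500 ft.
ISA temperature at 3500 ft = 15 − 2 × (3500/1000) = 8°C.
ISA deviation = 6 − 8 = -2°C.
Density altitude = 3500 + 120 × (-2) = 3260 ft.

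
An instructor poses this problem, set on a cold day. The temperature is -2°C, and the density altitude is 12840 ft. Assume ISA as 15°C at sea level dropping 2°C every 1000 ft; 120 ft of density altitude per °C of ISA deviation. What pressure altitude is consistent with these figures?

12000 ft

DA = PA + 120 × (OAT − (15 − 2·PA/1000)) = PA + 120·OAT − 1800 + 0.24·PA = 1.24·PA + 120·OAT − 1800.
So 1.24·PA = 12840 − 120 × (-2) + 1800 = 14880.
PA = 14880 / 1.24 = 12000 ft.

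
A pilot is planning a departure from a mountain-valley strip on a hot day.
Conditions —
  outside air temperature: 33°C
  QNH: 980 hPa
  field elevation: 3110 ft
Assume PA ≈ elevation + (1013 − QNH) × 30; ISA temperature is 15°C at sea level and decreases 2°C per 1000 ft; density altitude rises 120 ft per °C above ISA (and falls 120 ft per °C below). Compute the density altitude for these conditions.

Pressure altitude = 3110 + (1013 − 980) × 30 = 3110 + (+990) = 4100 ft.
ISA temperature at 4100 ft = 15 − 2 × (4100/1000) = 6.8°C.
ISA deviation = 33 − 6.8 = +26.2°C.
Density altitude = 4100 + 120 × (26.2) = 7244 ft.

7244 ft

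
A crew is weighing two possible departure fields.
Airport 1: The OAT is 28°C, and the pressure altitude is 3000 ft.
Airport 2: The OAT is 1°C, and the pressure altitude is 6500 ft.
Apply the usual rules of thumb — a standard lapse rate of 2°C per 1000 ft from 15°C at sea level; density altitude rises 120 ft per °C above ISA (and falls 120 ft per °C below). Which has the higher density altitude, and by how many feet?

Airport 2 by 1100 ft

Airport 1: ISA temp = 9°C, deviation +19°C, DA = 3000 + 120 × 19 = 5280 ft.
Airport 2: ISA temp = 2°C, deviation -1°C, DA = 6500 + 120 × (-1) = 6380 ft.
Airport 2 is higher by 6380 − 5280 = 1100 ft.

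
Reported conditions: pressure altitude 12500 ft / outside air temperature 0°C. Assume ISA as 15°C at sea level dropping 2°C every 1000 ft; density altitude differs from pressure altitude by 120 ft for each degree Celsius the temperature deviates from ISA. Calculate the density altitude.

13700 ft

ISA temperature at 12500 ft = 15 − 2 × (12500/1000) = -10°C.
ISA deviation = 0 − (-10) = +10°C.
Density altitude = 12500 + 120 × (10) = 12500 + (+1200) = 13700 ft.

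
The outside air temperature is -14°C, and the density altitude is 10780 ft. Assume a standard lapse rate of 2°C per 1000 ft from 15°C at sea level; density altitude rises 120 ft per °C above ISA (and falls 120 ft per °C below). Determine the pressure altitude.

DA = PA + 120 × (OAT − (15 − 2·PA/1000)) = PA + 120·OAT − 1800 + 0.24·PA = 1.24·PA + 120·OAT − 1800.
So 1.24·PA = 10780 − 120 × (-14) + 1800 = 14260.
PA = 14260 / 1.24 = 11500 ft.

11500 ft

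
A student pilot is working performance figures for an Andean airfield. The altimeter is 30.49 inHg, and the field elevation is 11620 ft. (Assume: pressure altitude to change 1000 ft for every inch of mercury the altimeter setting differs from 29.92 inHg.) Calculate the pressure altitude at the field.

Pressure correction = (29.92 − 30.49) × 1000 = -570 ft.
Pressure altitude = 11620 + (-570) = 11050 ft.

11050 ft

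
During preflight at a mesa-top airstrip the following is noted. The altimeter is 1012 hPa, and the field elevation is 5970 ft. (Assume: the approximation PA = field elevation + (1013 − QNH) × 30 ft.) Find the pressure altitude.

6000 ft

Pressure correction = (1013 − 1012) × 30 = +30 ft.
Pressure altitude = 5970 + (+30) = 6000 ft.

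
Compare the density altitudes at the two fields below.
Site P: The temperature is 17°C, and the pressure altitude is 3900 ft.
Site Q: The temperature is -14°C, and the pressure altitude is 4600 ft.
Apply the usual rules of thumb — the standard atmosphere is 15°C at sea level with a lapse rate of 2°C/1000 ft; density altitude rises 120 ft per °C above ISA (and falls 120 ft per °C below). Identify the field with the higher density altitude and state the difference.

Site P: ISA temp = 7.2°C, deviation +9.8°C, DA = 3900 + 120 × 9.8 = 5076 ft.
Site Q: ISA temp = 5.8°C, deviation -19.8°C, DA = 4600 + 120 × (-19.8) = 2224 ft.
Site P is higher by 5076 − 2224 = 2852 ft.

Site P by 2852 ft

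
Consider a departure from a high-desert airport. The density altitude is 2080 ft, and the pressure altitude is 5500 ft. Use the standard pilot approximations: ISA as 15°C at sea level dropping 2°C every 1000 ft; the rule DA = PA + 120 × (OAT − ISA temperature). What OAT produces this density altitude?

Density altitude − pressure altitude = 2080 − 5500 = -3420 ft.
At 120 ft/°C that is an ISA deviation of -3420/120 = -28.5°C.
ISA temperature at 5500 ft = 15 − 2 × (5500/1000) = 4°C.
OAT = ISA + deviation = 4 + (-28.5) = -24.5°C.

-24.5°C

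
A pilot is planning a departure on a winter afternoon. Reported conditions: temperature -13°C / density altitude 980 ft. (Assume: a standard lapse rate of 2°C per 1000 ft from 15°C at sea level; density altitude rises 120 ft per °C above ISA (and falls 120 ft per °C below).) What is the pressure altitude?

3500 ft

DA = PA + 120 × (OAT − (15 − 2·PA/1000)) = PA + 120·OAT − 1800 + 0.24·PA = 1.24·PA + 120·OAT − 1800.
So 1.24·PA = 980 − 120 × (-13) + 1800 = 4340.
PA = 4340 / 1.24 = 3500 ft.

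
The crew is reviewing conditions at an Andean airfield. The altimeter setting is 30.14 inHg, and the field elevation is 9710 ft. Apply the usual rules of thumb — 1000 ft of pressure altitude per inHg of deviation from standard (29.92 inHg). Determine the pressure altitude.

Pressure correction = (29.92 − 30.14) × 1000 = -220 ft.
Pressure altitude = 9710 + (-220) = 9490 ft.

9490 ft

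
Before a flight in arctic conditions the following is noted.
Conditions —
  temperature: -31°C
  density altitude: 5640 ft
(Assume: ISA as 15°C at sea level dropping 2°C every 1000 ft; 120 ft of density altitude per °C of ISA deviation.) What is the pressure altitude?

9000 ft

DA = PA + 120 × (OAT − (15 − 2·PA/1000)) = PA + 120·OAT − 1800 + 0.24·PA = 1.24·PA + 120·OAT − 1800.
So 1.24·PA = 5640 − 120 × (-31) + 1800 = 11160.
PA = 11160 / 1.24 = 9000 ft.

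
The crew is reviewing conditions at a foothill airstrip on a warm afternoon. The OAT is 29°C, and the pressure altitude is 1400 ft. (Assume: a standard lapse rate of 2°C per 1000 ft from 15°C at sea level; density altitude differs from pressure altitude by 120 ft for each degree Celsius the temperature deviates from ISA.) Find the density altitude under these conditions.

ISA temperature at 1400 ft = 15 − 2 × (1400/1000) = 12.2°C.
ISA deviation = 29 − 12.2 = +16.8°C.
Density altitude = 1400 + 120 × (16.8) = 1400 + (+2016) = 3416 ft.

3416 ft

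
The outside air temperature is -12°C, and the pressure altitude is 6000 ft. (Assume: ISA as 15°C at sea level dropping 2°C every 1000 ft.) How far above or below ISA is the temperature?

ISA temperature at 6000 ft = 15 − 2 × (6000/1000) = 3°C.
Deviation = OAT − ISA = -12 − 3 = -15°C.

ISA-15°C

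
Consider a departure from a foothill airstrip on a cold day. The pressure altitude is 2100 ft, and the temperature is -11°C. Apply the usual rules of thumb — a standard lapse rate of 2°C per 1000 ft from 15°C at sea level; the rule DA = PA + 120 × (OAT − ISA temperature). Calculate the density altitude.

-516 ft

ISA temperature at 2100 ft = 15 − 2 × (2100/1000) = 10.8°C.
ISA deviation = -11 − 10.8 = -21.8°C.
Density altitude = 2100 + 120 × (-21.8) = 2100 + (-2616) = -516 ft.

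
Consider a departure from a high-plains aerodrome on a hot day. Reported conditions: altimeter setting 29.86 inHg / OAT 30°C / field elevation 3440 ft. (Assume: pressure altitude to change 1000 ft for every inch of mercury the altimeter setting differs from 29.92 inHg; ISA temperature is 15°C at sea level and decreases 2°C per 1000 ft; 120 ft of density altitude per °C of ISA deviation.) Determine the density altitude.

Pressure altitude = 3440 + (29.92 − 29.86) × 1000 = 3440 + (+60) = 3500 ft.
ISA temperature at 3500 ft = 15 − 2 × (3500/1000) = 8°C.
ISA deviation = 30 − 8 = +22°C.
Density altitude = 3500 + 120 × (22) = 6140 ft.

6140 ft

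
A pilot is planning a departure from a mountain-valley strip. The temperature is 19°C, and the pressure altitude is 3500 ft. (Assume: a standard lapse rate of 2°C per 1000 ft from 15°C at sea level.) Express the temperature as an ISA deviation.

ISA temperature at 3500 ft = 15 − 2 × (3500/1000) = 8°C.
Deviation = OAT − ISA = 19 − 8 = +11°C.

ISA+11°C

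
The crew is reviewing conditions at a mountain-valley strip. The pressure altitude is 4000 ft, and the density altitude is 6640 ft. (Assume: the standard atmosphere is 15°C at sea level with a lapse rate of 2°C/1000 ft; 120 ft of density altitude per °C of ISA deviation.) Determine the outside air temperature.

Density altitude − pressure altitude = 6640 − 4000 = +2640 ft.
At 120 ft/°C that is an ISA deviation of 2640/120 = +22°C.
ISA temperature at 4000 ft = 15 − 2 × (4000/1000) = 7°C.
OAT = ISA + deviation = 7 + (+22) = 29°C.

29°C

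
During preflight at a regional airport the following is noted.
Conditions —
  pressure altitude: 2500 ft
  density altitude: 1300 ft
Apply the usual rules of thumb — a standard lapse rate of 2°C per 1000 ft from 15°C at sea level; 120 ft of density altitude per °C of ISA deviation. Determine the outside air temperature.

0°C

Density altitude − pressure altitude = 1300 − 2500 = -1200 ft.
At 120 ft/°C that is an ISA deviation of -1200/120 = -10°C.
ISA temperature at 2500 ft = 15 − 2 × (2500/1000) = 10°C.
OAT = ISA + deviation = 10 + (-10) = 0°C.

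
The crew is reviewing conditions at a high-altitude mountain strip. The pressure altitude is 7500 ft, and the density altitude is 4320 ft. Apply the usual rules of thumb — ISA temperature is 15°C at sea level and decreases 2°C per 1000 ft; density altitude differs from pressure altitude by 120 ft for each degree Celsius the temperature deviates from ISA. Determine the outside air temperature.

Density altitude − pressure altitude = 4320 − 7500 = -3180 ft.
At 120 ft/°C that is an ISA deviation of -3180/120 = -26.5°C.
ISA temperature at 7500 ft = 15 − 2 × (7500/1000) = 0°C.
OAT = ISA + deviation = 0 + (-26.5) = -26.5°C.

-26.5°C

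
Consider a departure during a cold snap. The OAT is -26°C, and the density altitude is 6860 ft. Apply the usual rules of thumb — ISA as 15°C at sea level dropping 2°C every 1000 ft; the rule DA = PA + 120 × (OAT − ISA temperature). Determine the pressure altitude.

DA = PA + 120 × (OAT − (15 − 2·PA/1000)) = PA + 120·OAT − 1800 + 0.24·PA = 1.24·PA + 120·OAT − 1800.
So 1.24·PA = 6860 − 120 × (-26) + 1800 = 11780.
PA = 11780 / 1.24 = 9500 ft.

9500 ft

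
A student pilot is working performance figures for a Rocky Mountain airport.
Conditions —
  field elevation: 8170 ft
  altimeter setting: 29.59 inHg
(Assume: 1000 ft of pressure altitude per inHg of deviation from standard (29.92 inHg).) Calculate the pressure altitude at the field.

Pressure correction = (29.92 − 29.59) × 1000 = +330 ft.
Pressure altitude = 8170 + (+330) = 8500 ft.

8500 ft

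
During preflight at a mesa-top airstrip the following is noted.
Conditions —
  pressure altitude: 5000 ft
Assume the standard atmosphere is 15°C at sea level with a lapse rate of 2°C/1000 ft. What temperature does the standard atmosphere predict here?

5°C

ISA temperature = 15 − 2 × (5000/1000) = 15 − 10 = 5°C.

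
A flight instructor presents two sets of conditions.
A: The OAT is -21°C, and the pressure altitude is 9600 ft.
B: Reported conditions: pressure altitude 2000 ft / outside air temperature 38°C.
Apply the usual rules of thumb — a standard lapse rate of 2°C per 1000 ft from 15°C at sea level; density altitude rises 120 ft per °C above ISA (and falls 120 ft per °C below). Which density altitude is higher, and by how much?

A by 2344 ft

A: ISA temp = -4.2°C, deviation -16.8°C, DA = 9600 + 120 × (-16.8) = 7584 ft.
B: ISA temp = 11°C, deviation +27°C, DA = 2000 + 120 × 27 = 5240 ft.
A is higher by 7584 − 5240 = 2344 ft.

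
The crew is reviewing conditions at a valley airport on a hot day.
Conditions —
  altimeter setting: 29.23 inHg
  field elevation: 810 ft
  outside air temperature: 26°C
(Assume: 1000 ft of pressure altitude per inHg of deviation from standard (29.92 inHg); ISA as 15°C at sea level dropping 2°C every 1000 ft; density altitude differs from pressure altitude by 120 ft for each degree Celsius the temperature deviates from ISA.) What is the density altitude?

3180 ft

Pressure altitude = 810 + (29.92 − 29.23) × 1000 = 810 + (+690) = 1500 ft.
ISA temperature at 1500 ft = 15 − 2 × (1500/1000) = 12°C.
ISA deviation = 26 − 12 = +14°C.
Density altitude = 1500 + 120 × (14) = 3180 ft.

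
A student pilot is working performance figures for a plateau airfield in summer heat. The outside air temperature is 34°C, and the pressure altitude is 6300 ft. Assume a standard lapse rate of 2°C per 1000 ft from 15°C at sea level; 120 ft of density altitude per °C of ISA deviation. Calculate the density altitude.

10092 ft

ISA temperature at 6300 ft = 15 − 2 × (6300/1000) = 2.4°C.
ISA deviation = 34 − 2.4 = +31.6°C.
Density altitude = 6300 + 120 × (31.6) = 6300 + (+3792) = 10092 ft.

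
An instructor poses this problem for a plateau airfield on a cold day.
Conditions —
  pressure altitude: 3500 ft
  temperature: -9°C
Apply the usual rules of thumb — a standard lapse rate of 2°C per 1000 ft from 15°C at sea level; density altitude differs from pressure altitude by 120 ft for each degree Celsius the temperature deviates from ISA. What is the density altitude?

ISA temperature at 3500 ft = 15 − 2 × (3500/1000) = 8°C.
ISA deviation = -9 − 8 = -17°C.
Density altitude = 3500 + 120 × (-17) = 3500 + (-2040) = 1460 ft.

1460 ft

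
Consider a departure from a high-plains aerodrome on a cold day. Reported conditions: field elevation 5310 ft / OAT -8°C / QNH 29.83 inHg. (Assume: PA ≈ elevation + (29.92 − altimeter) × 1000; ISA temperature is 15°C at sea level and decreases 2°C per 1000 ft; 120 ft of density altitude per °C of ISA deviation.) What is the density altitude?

3936 ft

Pressure altitude = 5310 + (29.92 − 29.83) × 1000 = 5310 + (+90) = 5400 ft.
ISA temperature at 5400 ft = 15 − 2 × (5400/1000) = 4.2°C.
ISA deviation = -8 − 4.2 = -12.2°C.
Density altitude = 5400 + 120 × (-12.2) = 3936 ft.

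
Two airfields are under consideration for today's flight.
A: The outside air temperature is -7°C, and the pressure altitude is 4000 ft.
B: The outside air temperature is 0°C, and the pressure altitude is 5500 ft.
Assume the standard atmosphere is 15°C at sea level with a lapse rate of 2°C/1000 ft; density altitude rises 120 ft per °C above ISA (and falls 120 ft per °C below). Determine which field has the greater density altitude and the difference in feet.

B by 2700 ft

A: ISA temp = 7°C, deviation -14°C, DA = 4000 + 120 × (-14) = 2320 ft.
B: ISA temp = 4°C, deviation -4°C, DA = 5500 + 120 × (-4) = 5020 ft.
B is higher by 5020 − 2320 = 2700 ft.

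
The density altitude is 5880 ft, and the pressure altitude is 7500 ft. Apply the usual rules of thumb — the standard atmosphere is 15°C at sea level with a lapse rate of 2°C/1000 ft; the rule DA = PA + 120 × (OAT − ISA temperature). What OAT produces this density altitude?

Density altitude − pressure altitude = 5880 − 7500 = -1620 ft.
At 120 ft/°C that is an ISA deviation of -1620/120 = -13.5°C.
ISA temperature at 7500 ft = 15 − 2 × (7500/1000) = 0°C.
OAT = ISA + deviation = 0 + (-13.5) = -13.5°C.

-13.5°C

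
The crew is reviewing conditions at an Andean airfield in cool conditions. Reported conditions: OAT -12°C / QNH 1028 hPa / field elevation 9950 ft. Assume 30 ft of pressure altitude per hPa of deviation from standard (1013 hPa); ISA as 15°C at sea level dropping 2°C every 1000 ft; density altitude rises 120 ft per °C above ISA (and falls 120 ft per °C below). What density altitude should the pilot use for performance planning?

8540 ft

Pressure altitude = 9950 + (1013 − 1028) × 30 = 9950 + (-450) = 9500 ft.
ISA temperature at 9500 ft = 15 − 2 × (9500/1000) = -4°C.
ISA deviation = -12 − (-4) = -8°C.
Density altitude = 9500 + 120 × (-8) = 8540 ft.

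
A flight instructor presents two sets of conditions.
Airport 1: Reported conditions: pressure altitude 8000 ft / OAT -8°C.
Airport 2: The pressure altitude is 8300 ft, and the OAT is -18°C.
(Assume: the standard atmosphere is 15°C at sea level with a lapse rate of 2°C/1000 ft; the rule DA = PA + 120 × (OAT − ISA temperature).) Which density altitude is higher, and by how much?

Airport 1 by 828 ft

Airport 1: ISA temp = -1°C, deviation -7°C, DA = 8000 + 120 × (-7) = 7160 ft.
Airport 2: ISA temp = -1.6°C, deviation -16.4°C, DA = 8300 + 120 × (-16.4) = 6332 ft.
Airport 1 is higher by 7160 − 6332 = 828 ft.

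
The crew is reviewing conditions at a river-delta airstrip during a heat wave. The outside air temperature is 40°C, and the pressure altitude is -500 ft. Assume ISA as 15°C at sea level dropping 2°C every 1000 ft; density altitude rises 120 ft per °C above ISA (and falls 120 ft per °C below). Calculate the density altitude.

ISA temperature at -500 ft = 15 − 2 × (-500/1000) = 16°C.
ISA deviation = 40 − 16 = +24°C.
Density altitude = -500 + 120 × (24) = -500 + (+2880) = 2380 ft.

2380 ft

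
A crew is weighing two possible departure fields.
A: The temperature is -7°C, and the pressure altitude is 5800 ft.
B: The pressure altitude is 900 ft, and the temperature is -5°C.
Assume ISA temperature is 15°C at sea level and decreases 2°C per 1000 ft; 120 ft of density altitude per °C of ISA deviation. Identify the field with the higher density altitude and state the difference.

A: ISA temp = 3.4°C, deviation -10.4°C, DA = 5800 + 120 × (-10.4) = 4552 ft.
B: ISA temp = 13.2°C, deviation -18.2°C, DA = 900 + 120 × (-18.2) = -1284 ft.
A is higher by 4552 − (-1284) = 5836 ft.

A by 5836 ft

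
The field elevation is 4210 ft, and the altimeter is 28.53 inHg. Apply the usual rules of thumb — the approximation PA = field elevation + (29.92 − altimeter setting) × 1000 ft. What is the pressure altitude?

Pressure correction = (29.92 − 28.53) × 1000 = +1390 ft.
Pressure altitude = 4210 + (+1390) = 5600 ft.

5600 ft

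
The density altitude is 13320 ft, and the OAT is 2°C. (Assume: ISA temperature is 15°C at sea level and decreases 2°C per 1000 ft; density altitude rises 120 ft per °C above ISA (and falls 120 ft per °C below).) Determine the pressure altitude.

DA = PA + 120 × (OAT − (15 − 2·PA/1000)) = PA + 120·OAT − 1800 + 0.24·PA = 1.24·PA + 120·OAT − 1800.
So 1.24·PA = 13320 − 120 × 2 + 1800 = 14880.
PA = 14880 / 1.24 = 12000 ft.

12000 ft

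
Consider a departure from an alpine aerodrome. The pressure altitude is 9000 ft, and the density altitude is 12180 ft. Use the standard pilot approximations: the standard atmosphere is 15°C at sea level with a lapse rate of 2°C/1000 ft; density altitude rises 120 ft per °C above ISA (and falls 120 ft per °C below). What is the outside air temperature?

23.5°C

Density altitude − pressure altitude = 12180 − 9000 = +3180 ft.
At 120 ft/°C that is an ISA deviation of 3180/120 = +26.5°C.
ISA temperature at 9000 ft = 15 − 2 × (9000/1000) = -3°C.
OAT = ISA + deviation = -3 + (+26.5) = 23.5°C.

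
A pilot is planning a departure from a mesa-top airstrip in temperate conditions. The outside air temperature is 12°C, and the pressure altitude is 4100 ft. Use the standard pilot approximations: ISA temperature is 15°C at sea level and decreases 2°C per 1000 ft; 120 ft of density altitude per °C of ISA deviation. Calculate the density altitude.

ISA temperature at 4100 ft = 15 − 2 × (4100/1000) = 6.8°C.
ISA deviation = 12 − 6.8 = +5.2°C.
Density altitude = 4100 + 120 × (5.2) = 4100 + (+624) = 4724 ft.

4724 ft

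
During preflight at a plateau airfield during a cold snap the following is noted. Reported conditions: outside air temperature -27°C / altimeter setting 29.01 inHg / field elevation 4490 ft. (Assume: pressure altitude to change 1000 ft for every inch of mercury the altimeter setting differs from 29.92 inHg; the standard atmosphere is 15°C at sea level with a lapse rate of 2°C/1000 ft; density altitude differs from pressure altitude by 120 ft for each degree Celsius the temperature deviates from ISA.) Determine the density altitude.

Pressure altitude = 4490 + (29.92 − 29.01) × 1000 = 4490 + (+910) = 5400 ft.
ISA temperature at 5400 ft = 15 − 2 × (5400/1000) = 4.2°C.
ISA deviation = -27 − 4.2 = -31.2°C.
Density altitude = 5400 + 120 × (-31.2) = 1656 ft.

1656 ft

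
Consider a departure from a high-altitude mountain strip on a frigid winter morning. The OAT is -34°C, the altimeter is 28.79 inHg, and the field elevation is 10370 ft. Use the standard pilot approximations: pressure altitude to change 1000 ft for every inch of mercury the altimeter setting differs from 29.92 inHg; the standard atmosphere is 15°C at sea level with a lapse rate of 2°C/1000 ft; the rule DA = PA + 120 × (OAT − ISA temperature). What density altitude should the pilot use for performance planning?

Pressure altitude = 10370 + (29.92 − 28.79) × 1000 = 10370 + (+1130) = 11500 ft.
ISA temperature at 11500 ft = 15 − 2 × (11500/1000) = -8°C.
ISA deviation = -34 − (-8) = -26°C.
Density altitude = 11500 + 120 × (-26) = 8380 ft.

8380 ft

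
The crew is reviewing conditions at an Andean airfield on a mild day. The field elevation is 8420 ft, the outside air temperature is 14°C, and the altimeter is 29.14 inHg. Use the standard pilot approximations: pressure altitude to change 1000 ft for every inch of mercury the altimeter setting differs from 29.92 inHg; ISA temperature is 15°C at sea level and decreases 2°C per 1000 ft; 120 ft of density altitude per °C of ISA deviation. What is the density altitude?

Pressure altitude = 8420 + (29.92 − 29.14) × 1000 = 8420 + (+780) = 9200 ft.
ISA temperature at 9200 ft = 15 − 2 × (9200/1000) = -3.4°C.
ISA deviation = 14 − (-3.4) = +17.4°C.
Density altitude = 9200 + 120 × (17.4) = 11288 ft.

11288 ft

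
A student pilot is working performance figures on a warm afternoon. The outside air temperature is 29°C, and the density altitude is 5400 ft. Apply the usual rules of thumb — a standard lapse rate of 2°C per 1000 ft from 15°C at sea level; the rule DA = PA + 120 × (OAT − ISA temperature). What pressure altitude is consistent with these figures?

DA = PA + 120 × (OAT − (15 − 2·PA/1000)) = PA + 120·OAT − 1800 + 0.24·PA = 1.24·PA + 120·OAT − 1800.
So 1.24·PA = 5400 − 120 × 29 + 1800 = 3720.
PA = 3720 / 1.24 = 3000 ft.

3000 ft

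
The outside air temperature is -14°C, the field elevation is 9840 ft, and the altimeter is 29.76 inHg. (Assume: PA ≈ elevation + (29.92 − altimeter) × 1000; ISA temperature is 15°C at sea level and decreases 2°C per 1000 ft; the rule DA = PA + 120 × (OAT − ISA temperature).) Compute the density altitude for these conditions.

8920 ft

Pressure altitude = 9840 + (29.92 − 29.76) × 1000 = 9840 + (+160) = 10000 ft.
ISA temperature at 10000 ft = 15 − 2 × (10000/1000) = -5°C.
ISA deviation = -14 − (-5) = -9°C.
Density altitude = 10000 + 120 × (-9) = 8920 ft.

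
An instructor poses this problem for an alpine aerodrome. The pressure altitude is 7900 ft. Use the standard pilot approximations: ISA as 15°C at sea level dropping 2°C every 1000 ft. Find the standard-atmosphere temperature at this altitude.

ISA temperature = 15 − 2 × (7900/1000) = 15 − 15.8 = -0.8°C.

-0.8°C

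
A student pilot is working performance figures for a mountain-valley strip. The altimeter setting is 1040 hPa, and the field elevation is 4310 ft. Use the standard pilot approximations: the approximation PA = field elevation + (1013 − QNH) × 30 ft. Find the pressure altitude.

Pressure correction = (1013 − 1040) × 30 = -810 ft.
Pressure altitude = 4310 + (-810) = 3500 ft.

3500 ft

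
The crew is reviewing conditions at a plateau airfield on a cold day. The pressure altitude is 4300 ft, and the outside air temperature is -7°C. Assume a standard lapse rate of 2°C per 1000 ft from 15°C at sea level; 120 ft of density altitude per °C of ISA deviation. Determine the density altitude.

2692 ft

ISA temperature at 4300 ft = 15 − 2 × (4300/1000) = 6.4°C.
ISA deviation = -7 − 6.4 = -13.4°C.
Density altitude = 4300 + 120 × (-13.4) = 4300 + (-1608) = 2692 ft.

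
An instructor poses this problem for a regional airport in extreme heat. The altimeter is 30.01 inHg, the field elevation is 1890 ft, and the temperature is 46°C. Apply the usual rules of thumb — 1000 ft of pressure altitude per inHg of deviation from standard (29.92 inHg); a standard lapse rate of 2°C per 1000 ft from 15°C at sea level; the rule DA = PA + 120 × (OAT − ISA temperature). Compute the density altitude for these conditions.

5952 ft

Pressure altitude = 1890 + (29.92 − 30.01) × 1000 = 1890 + (-90) = 1800 ft.
ISA temperature at 1800 ft = 15 − 2 × (1800/1000) = 11.4°C.
ISA deviation = 46 − 11.4 = +34.6°C.
Density altitude = 1800 + 120 × (34.6) = 5952 ft.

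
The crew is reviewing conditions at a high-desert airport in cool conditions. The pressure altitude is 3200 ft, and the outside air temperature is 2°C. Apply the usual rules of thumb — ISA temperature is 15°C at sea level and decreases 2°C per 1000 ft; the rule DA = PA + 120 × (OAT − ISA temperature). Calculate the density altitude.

ISA temperature at 3200 ft = 15 − 2 × (3200/1000) = 8.6°C.
ISA deviation = 2 − 8.6 = -6.6°C.
Density altitude = 3200 + 120 × (-6.6) = 3200 + (-792) = 2408 ft.

2408 ft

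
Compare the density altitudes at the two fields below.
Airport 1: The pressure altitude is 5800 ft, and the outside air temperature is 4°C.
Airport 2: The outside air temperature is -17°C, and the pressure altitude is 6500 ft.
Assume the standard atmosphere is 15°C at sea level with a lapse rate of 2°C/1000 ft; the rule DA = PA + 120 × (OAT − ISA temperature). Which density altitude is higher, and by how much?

Airport 1 by 1652 ft

Airport 1: ISA temp = 3.4°C, deviation +0.6°C, DA = 5800 + 120 × 0.6 = 5872 ft.
Airport 2: ISA temp = 2°C, deviation -19°C, DA = 6500 + 120 × (-19) = 4220 ft.
Airport 1 is higher by 5872 − 4220 = 1652 ft.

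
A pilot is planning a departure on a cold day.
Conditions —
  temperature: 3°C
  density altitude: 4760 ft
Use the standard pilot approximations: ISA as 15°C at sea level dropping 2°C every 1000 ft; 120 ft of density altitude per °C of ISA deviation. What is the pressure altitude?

5000 ft

DA = PA + 120 × (OAT − (15 − 2·PA/1000)) = PA + 120·OAT − 1800 + 0.24·PA = 1.24·PA + 120·OAT − 1800.
So 1.24·PA = 4760 − 120 × 3 + 1800 = 6200.
PA = 6200 / 1.24 = 5000 ft.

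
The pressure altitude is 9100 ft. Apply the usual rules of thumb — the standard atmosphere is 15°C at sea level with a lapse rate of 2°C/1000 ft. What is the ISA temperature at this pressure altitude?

ISA temperature = 15 − 2 × (9100/1000) = 15 − 18.2 = -3.2°C.

-3.2°C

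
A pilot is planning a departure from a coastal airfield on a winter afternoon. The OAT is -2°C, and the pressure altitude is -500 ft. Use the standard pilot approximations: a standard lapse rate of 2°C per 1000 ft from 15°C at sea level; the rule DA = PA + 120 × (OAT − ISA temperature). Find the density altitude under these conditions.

ISA temperature at -500 ft = 15 − 2 × (-500/1000) = 16°C.
ISA deviation = -2 − 16 = -18°C.
Density altitude = -500 + 120 × (-18) = -500 + (-2160) = -2660 ft.

-2660 ft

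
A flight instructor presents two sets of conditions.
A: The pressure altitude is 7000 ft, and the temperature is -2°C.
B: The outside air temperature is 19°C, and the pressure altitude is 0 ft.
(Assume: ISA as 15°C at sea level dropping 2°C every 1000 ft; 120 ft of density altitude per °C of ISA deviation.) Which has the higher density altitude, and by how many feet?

A by 6160 ft

A: ISA temp = 1°C, deviation -3°C, DA = 7000 + 120 × (-3) = 6640 ft.
B: ISA temp = 15°C, deviation +4°C, DA = 0 + 120 × 4 = 480 ft.
A is higher by 6640 − 480 = 6160 ft.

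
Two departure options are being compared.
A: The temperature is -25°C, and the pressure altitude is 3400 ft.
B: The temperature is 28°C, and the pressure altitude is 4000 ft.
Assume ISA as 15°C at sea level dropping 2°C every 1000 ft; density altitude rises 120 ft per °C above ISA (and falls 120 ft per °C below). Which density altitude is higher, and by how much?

B by 7104 ft

A: ISA temp = 8.2°C, deviation -33.2°C, DA = 3400 + 120 × (-33.2) = -584 ft.
B: ISA temp = 7°C, deviation +21°C, DA = 4000 + 120 × 21 = 6520 ft.
B is higher by 6520 − (-584) = 7104 ft.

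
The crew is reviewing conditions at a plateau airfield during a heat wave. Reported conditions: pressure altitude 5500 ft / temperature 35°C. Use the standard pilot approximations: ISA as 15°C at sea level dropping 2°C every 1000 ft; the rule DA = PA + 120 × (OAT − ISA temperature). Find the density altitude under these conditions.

ISA temperature at 5500 ft = 15 − 2 × (5500/1000) = 4°C.
ISA deviation = 35 − 4 = +31°C.
Density altitude = 5500 + 120 × (31) = 5500 + (+3720) = 9220 ft.

9220 ft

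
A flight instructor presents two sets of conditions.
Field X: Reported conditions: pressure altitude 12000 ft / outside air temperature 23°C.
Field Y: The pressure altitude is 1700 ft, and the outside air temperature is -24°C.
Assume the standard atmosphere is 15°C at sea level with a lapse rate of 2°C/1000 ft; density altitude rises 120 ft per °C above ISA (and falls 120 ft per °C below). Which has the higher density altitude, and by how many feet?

Field X by 18412 ft

Field X: ISA temp = -9°C, deviation +32°C, DA = 12000 + 120 × 32 = 15840 ft.
Field Y: ISA temp = 11.6°C, deviation -35.6°C, DA = 1700 + 120 × (-35.6) = -2572 ft.
Field X is higher by 15840 − (-2572) = 18412 ft.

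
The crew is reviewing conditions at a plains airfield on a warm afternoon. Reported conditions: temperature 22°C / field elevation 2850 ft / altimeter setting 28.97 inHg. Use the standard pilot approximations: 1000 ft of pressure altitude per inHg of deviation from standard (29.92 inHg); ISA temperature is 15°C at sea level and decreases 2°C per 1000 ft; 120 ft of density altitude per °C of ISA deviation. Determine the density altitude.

5552 ft

Pressure altitude = 2850 + (29.92 − 28.97) × 1000 = 2850 + (+950) = 3800 ft.
ISA temperature at 3800 ft = 15 − 2 × (3800/1000) = 7.4°C.
ISA deviation = 22 − 7.4 = +14.6°C.
Density altitude = 3800 + 120 × (14.6) = 5552 ft.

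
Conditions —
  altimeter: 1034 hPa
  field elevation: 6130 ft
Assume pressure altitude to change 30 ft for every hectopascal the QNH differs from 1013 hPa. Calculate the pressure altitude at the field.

Pressure correction = (1013 − 1034) × 30 = -630 ft.
Pressure altitude = 6130 + (-630) = 5500 ft.

5500 ft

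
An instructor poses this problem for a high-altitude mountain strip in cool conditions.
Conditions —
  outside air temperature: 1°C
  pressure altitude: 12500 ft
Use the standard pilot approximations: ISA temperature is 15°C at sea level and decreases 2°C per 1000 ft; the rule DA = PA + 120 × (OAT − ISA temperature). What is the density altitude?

ISA temperature at 12500 ft = 15 − 2 × (12500/1000) = -10°C.
ISA deviation = 1 − (-10) = +11°C.
Density altitude = 12500 + 120 × (11) = 12500 + (+1320) = 13820 ft.

13820 ft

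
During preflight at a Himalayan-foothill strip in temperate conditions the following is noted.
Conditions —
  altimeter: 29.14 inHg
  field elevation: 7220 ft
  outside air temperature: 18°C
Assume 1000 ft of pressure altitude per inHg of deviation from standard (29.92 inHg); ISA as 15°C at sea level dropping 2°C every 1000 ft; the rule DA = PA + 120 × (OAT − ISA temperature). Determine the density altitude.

10280 ft

Pressure altitude = 7220 + (29.92 − 29.14) × 1000 = 7220 + (+780) = 8000 ft.
ISA temperature at 8000 ft = 15 − 2 × (8000/1000) = -1°C.
ISA deviation = 18 − (-1) = +19°C.
Density altitude = 8000 + 120 × (19) = 10280 ft.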